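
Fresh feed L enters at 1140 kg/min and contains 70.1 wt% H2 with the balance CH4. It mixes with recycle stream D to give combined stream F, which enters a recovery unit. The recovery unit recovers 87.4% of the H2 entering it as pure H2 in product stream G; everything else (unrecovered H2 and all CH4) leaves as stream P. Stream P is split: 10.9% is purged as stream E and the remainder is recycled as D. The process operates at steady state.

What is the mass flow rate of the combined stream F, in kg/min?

4027 kg/min

CH4 enters only via L and leaves only via the purge: 1140×0.299 = 0.109×(CH4 in P), and the recovery unit passes all CH4, so CH4 in F = CH4 in P = 3127.2 kg/min.
H2 in F: m_A = 1140×0.701 + (1−0.109)·(1−0.874)·m_A, so m_A = 799.14/0.8877 = 900.2 kg/min.
F = 900.2 + 3127.2 = 4027.4 kg/min.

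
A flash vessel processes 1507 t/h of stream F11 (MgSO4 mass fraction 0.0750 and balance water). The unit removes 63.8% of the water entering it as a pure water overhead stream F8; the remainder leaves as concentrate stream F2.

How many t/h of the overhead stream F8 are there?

889.4 t/h

water entering = 1507×0.925 = 1394 t/h; overhead removed = 0.638×1394 = 889.36 t/h.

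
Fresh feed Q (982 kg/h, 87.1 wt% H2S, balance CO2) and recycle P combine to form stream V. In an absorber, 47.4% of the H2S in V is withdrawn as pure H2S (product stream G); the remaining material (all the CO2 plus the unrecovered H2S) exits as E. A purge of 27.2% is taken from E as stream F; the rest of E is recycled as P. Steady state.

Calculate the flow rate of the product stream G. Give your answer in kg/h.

H2S in V: m_A = 982×0.871 + (1−0.272)·(1−0.474)·m_A, so m_A = 855.32/0.6171 = 1386.1 kg/h.
Product G = 0.474×1386.1 = 657.01 kg/h.

657 kg/h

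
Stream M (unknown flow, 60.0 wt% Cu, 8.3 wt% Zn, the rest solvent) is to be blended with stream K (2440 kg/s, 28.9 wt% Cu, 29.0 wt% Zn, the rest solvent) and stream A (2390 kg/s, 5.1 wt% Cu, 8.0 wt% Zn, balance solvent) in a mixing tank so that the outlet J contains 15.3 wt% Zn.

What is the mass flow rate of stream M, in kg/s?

2283 kg/s

Let M be the unknown flow. Total out = 4830 + M.
Zn balance: 898.8 + 0.083·M = 0.153·(4830 + M)
(0.083 − 0.153)·M = 0.153×4830 − 898.8 = -159.81
M = -159.81 / -0.070 = 2283 kg/s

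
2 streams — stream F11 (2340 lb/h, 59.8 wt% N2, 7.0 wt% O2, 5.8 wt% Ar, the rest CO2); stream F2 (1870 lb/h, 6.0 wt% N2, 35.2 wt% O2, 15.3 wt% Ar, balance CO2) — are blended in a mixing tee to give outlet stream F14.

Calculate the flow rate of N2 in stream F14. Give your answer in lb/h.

1512 lb/h

N2 out = N2 in = 2340×0.598 + 1870×0.060 = 1511.5 lb/h.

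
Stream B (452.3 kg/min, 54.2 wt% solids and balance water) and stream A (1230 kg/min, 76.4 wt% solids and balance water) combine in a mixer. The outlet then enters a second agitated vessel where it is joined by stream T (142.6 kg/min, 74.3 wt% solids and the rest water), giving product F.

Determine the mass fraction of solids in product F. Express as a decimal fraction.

Overall, product flow = 1824.9 kg/min.
solids in = 452.3×0.542 + 1230×0.764 + 142.6×0.743 = 1290.8 kg/min.
solids fraction in F = 0.7073.

0.7073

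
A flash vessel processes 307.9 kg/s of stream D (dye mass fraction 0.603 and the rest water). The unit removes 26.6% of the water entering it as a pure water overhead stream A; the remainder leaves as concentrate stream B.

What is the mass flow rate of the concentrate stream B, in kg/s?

275.4 kg/s

water entering = 307.9×0.397 = 122.24 kg/s; overhead removed = 0.266×122.24 = 32.515 kg/s.
Concentrate = 307.9 − 32.515 = 275.39 kg/s.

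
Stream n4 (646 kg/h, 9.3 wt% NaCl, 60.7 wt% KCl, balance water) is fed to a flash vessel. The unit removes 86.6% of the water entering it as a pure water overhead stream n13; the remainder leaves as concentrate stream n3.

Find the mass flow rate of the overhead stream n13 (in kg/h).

167.8 kg/h

water entering = 646×0.300 = 193.8 kg/h; overhead removed = 0.866×193.8 = 167.83 kg/h.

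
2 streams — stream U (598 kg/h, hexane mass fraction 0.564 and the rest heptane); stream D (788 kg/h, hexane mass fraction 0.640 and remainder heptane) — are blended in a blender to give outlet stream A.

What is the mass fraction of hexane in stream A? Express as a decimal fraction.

0.607

Total flow out = 598 + 788 = 1386 kg/h.
hexane in = 598×0.564 + 788×0.640 = 841.59 kg/h.
hexane mass fraction in A = 841.59/1386 = 0.607.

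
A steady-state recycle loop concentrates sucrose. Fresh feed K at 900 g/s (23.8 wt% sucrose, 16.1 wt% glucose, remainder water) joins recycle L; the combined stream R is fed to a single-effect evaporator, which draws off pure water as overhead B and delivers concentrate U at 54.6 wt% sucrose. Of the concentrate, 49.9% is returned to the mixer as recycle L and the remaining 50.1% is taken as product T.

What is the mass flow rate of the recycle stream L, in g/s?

390.7 g/s

Overall sucrose balance (none leaves overhead): sucrose in fresh feed = sucrose in product, i.e. 900×0.238 = (1−0.499)·U·0.546.
U = 214.2/(0.546×0.501) = 783.05 g/s.
Recycle L = 0.499×783.05 = 390.74 g/s.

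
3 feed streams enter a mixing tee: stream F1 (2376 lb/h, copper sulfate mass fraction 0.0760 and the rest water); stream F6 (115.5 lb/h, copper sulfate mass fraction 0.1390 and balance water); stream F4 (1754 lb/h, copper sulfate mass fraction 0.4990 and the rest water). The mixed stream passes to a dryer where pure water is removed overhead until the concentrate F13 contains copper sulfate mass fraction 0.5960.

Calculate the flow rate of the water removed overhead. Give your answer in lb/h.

2447 lb/h

copper sulfate entering = 2376×0.076 + 115.5×0.139 + 1754×0.499 = 1071.9 lb/h.
All copper sulfate reports to F13, so F13 = 1071.9/0.596 = 1798.5 lb/h.
Total feed = 4245.5 lb/h; overhead = 4245.5 − 1798.5 = 2447 lb/h.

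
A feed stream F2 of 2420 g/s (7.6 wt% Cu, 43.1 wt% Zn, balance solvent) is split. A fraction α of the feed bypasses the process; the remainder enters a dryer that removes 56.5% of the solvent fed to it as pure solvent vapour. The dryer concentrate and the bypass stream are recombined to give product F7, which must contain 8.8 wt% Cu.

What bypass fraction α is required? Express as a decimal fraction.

0.510

All 2420×0.076 = 183.92 g/s of Cu reaches F7, so F7 = 183.92/0.088 = 2090 g/s and vapour = 330 g/s.
The evaporator receives (1−α)·2420 of feed at 0.493 solvent and removes 0.565 of that solvent:
0.565×0.493×(1−α)×2420 = 330
(1−α) = 330/674.08 = 0.4896;  α = 0.5104.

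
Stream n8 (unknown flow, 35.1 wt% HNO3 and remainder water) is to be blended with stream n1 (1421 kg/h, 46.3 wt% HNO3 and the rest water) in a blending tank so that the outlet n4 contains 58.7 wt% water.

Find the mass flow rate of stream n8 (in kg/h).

1146 kg/h

Let n8 be the unknown flow. Total out = 1421 + n8.
water balance: 763.08 + 0.649·n8 = 0.587·(1421 + n8)
(0.649 − 0.587)·n8 = 0.587×1421 − 763.08 = 71.05
n8 = 71.05 / 0.062 = 1146 kg/h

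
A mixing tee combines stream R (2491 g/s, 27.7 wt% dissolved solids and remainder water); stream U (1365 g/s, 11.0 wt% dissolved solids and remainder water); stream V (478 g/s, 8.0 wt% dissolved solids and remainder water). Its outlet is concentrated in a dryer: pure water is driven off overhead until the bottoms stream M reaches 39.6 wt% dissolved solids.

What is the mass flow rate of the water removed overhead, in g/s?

dissolved solids entering = 2491×0.277 + 1365×0.110 + 478×0.080 = 878.4 g/s.
All dissolved solids reports to M, so M = 878.4/0.396 = 2218.2 g/s.
Total feed = 4334 g/s; overhead = 4334 − 2218.2 = 2115.8 g/s.

2116 g/s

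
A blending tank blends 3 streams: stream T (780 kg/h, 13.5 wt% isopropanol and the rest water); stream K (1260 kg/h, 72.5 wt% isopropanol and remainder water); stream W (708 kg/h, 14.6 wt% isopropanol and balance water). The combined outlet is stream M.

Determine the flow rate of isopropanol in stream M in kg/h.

isopropanol out = isopropanol in = 780×0.135 + 1260×0.725 + 708×0.146 = 1122.2 kg/h.

1122 kg/h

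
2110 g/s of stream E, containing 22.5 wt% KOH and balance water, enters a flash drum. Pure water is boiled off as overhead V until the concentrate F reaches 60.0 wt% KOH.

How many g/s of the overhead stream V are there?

KOH is conserved: 2110×0.225 = 474.75 g/s all reports to the concentrate.
Concentrate = 474.75/(target fraction) = 791.25 g/s.
Overhead = 2110 − 791.25 = 1318.8 g/s.

1319 g/s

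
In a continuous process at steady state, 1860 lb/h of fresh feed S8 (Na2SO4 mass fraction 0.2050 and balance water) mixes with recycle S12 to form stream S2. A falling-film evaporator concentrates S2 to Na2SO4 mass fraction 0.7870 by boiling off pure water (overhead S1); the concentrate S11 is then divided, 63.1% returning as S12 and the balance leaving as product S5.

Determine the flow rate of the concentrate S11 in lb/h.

1313 lb/h

Overall Na2SO4 balance (none leaves overhead): Na2SO4 in fresh feed = Na2SO4 in product, i.e. 1860×0.205 = (1−0.631)·S11·0.787.
S11 = 381.3/(0.787×0.369) = 1313 lb/h.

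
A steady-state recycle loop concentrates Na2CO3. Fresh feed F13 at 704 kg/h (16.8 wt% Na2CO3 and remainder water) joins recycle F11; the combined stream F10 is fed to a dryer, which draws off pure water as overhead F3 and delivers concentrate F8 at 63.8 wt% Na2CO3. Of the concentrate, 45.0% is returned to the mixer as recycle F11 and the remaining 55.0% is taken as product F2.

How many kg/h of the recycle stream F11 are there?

Overall Na2CO3 balance (none leaves overhead): Na2CO3 in fresh feed = Na2CO3 in product, i.e. 704×0.168 = (1−0.450)·F8·0.638.
F8 = 118.27/(0.638×0.550) = 337.05 kg/h.
Recycle F11 = 0.450×337.05 = 151.67 kg/h.

151.7 kg/h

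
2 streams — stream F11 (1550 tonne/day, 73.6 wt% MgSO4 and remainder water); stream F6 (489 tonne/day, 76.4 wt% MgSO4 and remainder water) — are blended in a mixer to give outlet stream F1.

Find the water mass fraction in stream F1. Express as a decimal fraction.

0.257

Total flow out = 1550 + 489 = 2039 tonne/day.
water in = 1550×0.264 + 489×0.236 = 524.6 tonne/day.
water mass fraction in F1 = 524.6/2039 = 0.257.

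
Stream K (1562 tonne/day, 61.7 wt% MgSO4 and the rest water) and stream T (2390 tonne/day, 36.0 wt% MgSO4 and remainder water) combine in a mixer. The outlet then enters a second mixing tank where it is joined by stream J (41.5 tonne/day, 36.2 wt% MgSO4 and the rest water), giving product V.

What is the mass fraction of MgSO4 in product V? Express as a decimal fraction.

Overall, product flow = 3993.5 tonne/day.
MgSO4 in = 1562×0.617 + 2390×0.360 + 41.5×0.362 = 1839.2 tonne/day.
MgSO4 fraction in V = 0.461.

0.461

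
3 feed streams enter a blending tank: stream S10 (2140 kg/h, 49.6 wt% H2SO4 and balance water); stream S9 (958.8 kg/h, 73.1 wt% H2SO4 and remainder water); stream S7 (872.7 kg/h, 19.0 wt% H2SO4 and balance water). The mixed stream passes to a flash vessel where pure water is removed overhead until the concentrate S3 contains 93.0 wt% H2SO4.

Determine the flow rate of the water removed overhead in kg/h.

1898 kg/h

H2SO4 entering = 2140×0.496 + 958.8×0.731 + 872.7×0.190 = 1928.1 kg/h.
All H2SO4 reports to S3, so S3 = 1928.1/0.930 = 2073.3 kg/h.
Total feed = 3971.5 kg/h; overhead = 3971.5 − 2073.3 = 1898.2 kg/h.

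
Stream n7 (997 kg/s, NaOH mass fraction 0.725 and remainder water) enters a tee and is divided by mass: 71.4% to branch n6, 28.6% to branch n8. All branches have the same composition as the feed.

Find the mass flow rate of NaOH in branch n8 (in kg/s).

206.7 kg/s

Branch n8 total = 0.286×997 = 285.14 kg/s.
NaOH in n8 = 0.725×285.14 = 206.73 kg/s.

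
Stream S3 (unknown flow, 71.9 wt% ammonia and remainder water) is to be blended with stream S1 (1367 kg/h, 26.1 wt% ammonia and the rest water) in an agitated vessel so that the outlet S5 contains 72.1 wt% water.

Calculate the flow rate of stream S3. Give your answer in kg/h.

55.92 kg/h

Let S3 be the unknown flow. Total out = 1367 + S3.
water balance: 1010.2 + 0.281·S3 = 0.721·(1367 + S3)
(0.281 − 0.721)·S3 = 0.721×1367 − 1010.2 = -24.606
S3 = -24.606 / -0.440 = 55.923 kg/h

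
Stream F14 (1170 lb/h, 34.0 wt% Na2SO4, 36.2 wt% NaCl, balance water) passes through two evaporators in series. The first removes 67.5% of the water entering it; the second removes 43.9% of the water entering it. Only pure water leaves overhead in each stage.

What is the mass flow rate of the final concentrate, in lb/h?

water in feed = 1170×0.298 = 348.66 lb/h.
After stage 1: water left = (1−0.675)×348.66 = 113.31; stream total = 934.65 lb/h.
After stage 2: water left = (1−0.439)×113.31 = 63.569; final concentrate = 884.91 lb/h.

884.9 lb/h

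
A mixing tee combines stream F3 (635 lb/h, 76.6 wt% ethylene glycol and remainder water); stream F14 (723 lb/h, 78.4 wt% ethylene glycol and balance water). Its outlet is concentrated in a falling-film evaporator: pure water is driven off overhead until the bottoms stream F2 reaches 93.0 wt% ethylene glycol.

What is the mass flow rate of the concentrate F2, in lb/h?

1133 lb/h

ethylene glycol entering = 635×0.766 + 723×0.784 = 1053.2 lb/h.
All ethylene glycol reports to F2, so F2 = 1053.2/0.930 = 1132.5 lb/h.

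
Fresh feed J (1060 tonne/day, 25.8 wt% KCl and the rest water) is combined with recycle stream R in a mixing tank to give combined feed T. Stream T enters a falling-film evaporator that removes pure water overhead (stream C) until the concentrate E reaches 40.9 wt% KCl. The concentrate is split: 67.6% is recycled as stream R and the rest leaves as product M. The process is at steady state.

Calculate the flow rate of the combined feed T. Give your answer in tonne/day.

2455 tonne/day

Overall KCl balance (none leaves overhead): KCl in fresh feed = KCl in product, i.e. 1060×0.258 = (1−0.676)·E·0.409.
E = 273.48/(0.409×0.324) = 2063.8 tonne/day.
Recycle R = 0.676×2063.8 = 1395.1 tonne/day.
Combined feed T = 1060 + 1395.1 = 2455.1 tonne/day.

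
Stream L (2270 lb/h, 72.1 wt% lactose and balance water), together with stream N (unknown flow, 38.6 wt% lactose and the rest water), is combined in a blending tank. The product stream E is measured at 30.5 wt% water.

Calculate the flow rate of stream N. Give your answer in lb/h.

Let N be the unknown flow. Total out = 2270 + N.
water balance: 633.33 + 0.614·N = 0.305·(2270 + N)
(0.614 − 0.305)·N = 0.305×2270 − 633.33 = 59.02
N = 59.02 / 0.309 = 191 lb/h

191 lb/h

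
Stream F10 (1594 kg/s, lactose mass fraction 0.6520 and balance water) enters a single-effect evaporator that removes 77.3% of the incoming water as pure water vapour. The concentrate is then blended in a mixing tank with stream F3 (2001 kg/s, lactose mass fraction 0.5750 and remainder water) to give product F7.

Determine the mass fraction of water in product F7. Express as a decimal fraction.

0.3084

Vapour removed = 0.773×0.348×1594 = 428.79 kg/s; concentrate = 1165.2 kg/s.
water reaching the mixer = 125.92 (from concentrate) + 2001×0.425 = 976.34 kg/s.
Product flow = 1165.2 + 2001 = 3166.2 kg/s; water fraction = 0.3084.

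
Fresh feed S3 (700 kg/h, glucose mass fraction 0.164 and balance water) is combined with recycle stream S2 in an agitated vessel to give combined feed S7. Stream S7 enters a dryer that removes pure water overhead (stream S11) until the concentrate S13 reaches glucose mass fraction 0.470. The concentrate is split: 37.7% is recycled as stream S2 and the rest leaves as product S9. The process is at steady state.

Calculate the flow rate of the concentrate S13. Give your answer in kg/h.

392.1 kg/h

Overall glucose balance (none leaves overhead): glucose in fresh feed = glucose in product, i.e. 700×0.164 = (1−0.377)·S13·0.470.
S13 = 114.8/(0.470×0.623) = 392.06 kg/h.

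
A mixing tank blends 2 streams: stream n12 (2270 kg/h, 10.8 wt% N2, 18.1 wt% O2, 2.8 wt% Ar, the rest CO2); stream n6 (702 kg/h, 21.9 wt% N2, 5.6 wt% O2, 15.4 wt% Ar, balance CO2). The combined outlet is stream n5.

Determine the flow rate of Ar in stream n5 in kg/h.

Ar out = Ar in = 2270×0.028 + 702×0.154 = 171.67 kg/h.

171.7 kg/h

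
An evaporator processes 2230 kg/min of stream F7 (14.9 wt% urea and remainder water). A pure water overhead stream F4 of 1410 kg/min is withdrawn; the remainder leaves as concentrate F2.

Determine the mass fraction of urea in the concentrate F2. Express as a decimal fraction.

urea is not removed: 2230×0.149 = 332.27 kg/min of urea enters F2.
Concentrate = 2230 − 1410 = 820 kg/min.
Mass fraction = 332.27/820 = 0.405.

0.405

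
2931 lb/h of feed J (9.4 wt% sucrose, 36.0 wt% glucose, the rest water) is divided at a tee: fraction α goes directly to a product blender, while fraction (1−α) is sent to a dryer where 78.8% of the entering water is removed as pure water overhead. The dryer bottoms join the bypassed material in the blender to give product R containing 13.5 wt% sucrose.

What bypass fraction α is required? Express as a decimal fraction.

All 2931×0.094 = 275.51 lb/h of sucrose reaches R, so R = 275.51/0.135 = 2040.8 lb/h and vapour = 890.16 lb/h.
The evaporator receives (1−α)·2931 of feed at 0.546 water and removes 0.788 of that water:
0.788×0.546×(1−α)×2931 = 890.16
(1−α) = 890.16/1261.1 = 0.7059;  α = 0.2941.

0.294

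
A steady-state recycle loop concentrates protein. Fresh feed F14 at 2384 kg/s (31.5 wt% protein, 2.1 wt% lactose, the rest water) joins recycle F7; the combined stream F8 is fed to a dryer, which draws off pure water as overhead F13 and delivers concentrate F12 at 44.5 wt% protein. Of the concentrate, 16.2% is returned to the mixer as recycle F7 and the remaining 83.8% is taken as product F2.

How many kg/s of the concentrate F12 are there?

2014 kg/s

Overall protein balance (none leaves overhead): protein in fresh feed = protein in product, i.e. 2384×0.315 = (1−0.162)·F12·0.445.
F12 = 750.96/(0.445×0.838) = 2013.8 kg/s.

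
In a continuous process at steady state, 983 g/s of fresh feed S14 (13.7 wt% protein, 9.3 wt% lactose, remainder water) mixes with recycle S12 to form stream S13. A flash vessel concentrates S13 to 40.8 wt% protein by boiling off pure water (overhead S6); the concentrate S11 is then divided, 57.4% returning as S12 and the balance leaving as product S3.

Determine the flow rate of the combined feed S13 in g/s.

1428 g/s

Overall protein balance (none leaves overhead): protein in fresh feed = protein in product, i.e. 983×0.137 = (1−0.574)·S11·0.408.
S11 = 134.67/(0.408×0.426) = 774.83 g/s.
Recycle S12 = 0.574×774.83 = 444.75 g/s.
Combined feed S13 = 983 + 444.75 = 1427.8 g/s.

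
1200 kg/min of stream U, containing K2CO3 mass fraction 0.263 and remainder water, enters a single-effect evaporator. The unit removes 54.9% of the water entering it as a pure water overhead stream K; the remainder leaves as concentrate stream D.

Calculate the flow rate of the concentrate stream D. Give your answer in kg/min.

water entering = 1200×0.737 = 884.4 kg/min; overhead removed = 0.549×884.4 = 485.54 kg/min.
Concentrate = 1200 − 485.54 = 714.46 kg/min.

714.5 kg/min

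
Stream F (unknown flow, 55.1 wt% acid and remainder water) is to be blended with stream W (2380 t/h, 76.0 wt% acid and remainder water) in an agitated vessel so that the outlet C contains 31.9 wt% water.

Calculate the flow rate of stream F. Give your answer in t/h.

Let F be the unknown flow. Total out = 2380 + F.
water balance: 571.2 + 0.449·F = 0.319·(2380 + F)
(0.449 − 0.319)·F = 0.319×2380 − 571.2 = 188.02
F = 188.02 / 0.130 = 1446.3 t/h

1446 t/h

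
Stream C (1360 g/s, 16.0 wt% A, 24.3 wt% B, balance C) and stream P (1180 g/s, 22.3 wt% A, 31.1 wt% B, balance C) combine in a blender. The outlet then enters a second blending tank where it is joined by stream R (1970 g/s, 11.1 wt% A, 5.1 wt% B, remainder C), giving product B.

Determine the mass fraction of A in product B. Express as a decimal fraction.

Overall, product flow = 4510 g/s.
A in = 1360×0.160 + 1180×0.223 + 1970×0.111 = 699.41 g/s.
A fraction in B = 0.1551.

0.1551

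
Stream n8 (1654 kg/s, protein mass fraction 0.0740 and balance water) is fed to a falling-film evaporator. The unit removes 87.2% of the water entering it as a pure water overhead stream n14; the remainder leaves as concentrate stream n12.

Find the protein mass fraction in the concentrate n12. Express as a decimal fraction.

protein is not removed: 1654×0.074 = 122.4 kg/s of protein enters n12.
water entering = 1654×0.926 = 1531.6 kg/s; overhead removed = 0.872×1531.6 = 1335.6 kg/s.
Concentrate = 1654 − 1335.6 = 318.44 kg/s.
Mass fraction = 122.4/318.44 = 0.3844.

0.3844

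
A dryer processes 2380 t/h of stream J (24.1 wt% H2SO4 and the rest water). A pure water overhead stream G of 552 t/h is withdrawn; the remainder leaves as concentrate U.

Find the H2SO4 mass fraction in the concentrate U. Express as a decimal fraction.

0.314

H2SO4 is not removed: 2380×0.241 = 573.58 t/h of H2SO4 enters U.
Concentrate = 2380 − 552 = 1828 t/h.
Mass fraction = 573.58/1828 = 0.314.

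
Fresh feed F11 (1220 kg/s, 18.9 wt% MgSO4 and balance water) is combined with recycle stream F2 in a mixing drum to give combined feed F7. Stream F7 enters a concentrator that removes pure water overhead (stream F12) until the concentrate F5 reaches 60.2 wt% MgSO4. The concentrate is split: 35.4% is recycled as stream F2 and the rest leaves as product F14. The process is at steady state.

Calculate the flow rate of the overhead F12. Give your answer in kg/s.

837 kg/s

Overall MgSO4 balance (none leaves overhead): MgSO4 in fresh feed = MgSO4 in product, i.e. 1220×0.189 = (1−0.354)·F5·0.602.
F5 = 230.58/(0.602×0.646) = 592.92 kg/s.
Recycle F2 = 0.354×592.92 = 209.89 kg/s.
Combined feed F7 = 1220 + 209.89 = 1429.9 kg/s.
Overhead F12 = F7 − F5 = 1429.9 − 592.92 = 836.98 kg/s.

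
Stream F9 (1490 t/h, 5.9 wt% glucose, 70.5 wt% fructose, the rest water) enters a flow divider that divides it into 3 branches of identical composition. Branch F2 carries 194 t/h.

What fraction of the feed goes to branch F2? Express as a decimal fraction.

Fraction to F2 = 194/1490 = 0.1302.

0.130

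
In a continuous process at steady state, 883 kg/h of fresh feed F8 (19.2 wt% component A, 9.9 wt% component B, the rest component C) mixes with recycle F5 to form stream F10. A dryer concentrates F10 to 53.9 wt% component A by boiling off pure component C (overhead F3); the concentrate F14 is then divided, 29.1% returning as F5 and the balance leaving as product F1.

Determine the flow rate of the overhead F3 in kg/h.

Overall component A balance (none leaves overhead): component A in fresh feed = component A in product, i.e. 883×0.192 = (1−0.291)·F14·0.539.
F14 = 169.54/(0.539×0.709) = 443.64 kg/h.
Recycle F5 = 0.291×443.64 = 129.1 kg/h.
Combined feed F10 = 883 + 129.1 = 1012.1 kg/h.
Overhead F3 = F10 − F14 = 1012.1 − 443.64 = 568.46 kg/h.

568.5 kg/h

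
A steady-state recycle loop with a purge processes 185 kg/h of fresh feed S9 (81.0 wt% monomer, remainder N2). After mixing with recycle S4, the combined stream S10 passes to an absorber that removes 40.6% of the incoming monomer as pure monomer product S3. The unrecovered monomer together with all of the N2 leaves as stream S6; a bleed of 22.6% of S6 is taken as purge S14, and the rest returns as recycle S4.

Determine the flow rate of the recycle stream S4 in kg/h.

N2 enters only via S9 and leaves only via the purge: 185×0.190 = 0.226×(N2 in S6), and the absorber passes all N2, so N2 in S10 = N2 in S6 = 155.53 kg/h.
monomer in S10: m_A = 185×0.810 + (1−0.226)·(1−0.406)·m_A, so m_A = 149.85/0.5402 = 277.37 kg/h.
S6 = (1−0.406)×277.37 + 155.53 = 320.29 kg/h.
Recycle S4 = (1−0.226)×320.29 = 247.91 kg/h.

247.9 kg/h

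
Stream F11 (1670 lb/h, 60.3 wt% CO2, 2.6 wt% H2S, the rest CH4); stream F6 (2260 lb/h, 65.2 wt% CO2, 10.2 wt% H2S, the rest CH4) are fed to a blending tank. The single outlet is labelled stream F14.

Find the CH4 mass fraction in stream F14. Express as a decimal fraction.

Total flow out = 1670 + 2260 = 3930 lb/h.
CH4 in = 1670×0.371 + 2260×0.246 = 1175.5 lb/h.
CH4 mass fraction in F14 = 1175.5/3930 = 0.299.

0.299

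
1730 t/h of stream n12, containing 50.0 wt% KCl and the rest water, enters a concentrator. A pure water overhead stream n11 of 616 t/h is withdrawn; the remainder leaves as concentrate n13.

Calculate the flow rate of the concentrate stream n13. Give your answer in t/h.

Concentrate = 1730 − 616 = 1114 t/h.

1114 t/h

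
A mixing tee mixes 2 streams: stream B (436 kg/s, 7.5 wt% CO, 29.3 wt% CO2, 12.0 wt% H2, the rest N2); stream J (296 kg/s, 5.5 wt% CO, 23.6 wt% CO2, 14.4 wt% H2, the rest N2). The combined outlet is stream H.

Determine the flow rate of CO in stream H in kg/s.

CO out = CO in = 436×0.075 + 296×0.055 = 48.98 kg/s.

48.98 kg/s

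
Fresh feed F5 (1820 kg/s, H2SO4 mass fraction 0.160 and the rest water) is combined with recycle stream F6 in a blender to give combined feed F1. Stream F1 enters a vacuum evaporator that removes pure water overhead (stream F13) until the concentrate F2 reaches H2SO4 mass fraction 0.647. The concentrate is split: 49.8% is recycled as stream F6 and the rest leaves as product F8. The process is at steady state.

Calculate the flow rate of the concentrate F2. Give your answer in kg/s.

Overall H2SO4 balance (none leaves overhead): H2SO4 in fresh feed = H2SO4 in product, i.e. 1820×0.160 = (1−0.498)·F2·0.647.
F2 = 291.2/(0.647×0.502) = 896.57 kg/s.

896.6 kg/s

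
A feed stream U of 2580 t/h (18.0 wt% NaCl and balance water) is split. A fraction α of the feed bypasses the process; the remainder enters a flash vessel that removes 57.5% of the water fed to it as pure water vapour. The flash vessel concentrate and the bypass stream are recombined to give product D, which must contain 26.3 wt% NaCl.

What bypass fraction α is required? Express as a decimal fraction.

All 2580×0.180 = 464.4 t/h of NaCl reaches D, so D = 464.4/0.263 = 1765.8 t/h and vapour = 814.22 t/h.
The evaporator receives (1−α)·2580 of feed at 0.820 water and removes 0.575 of that water:
0.575×0.820×(1−α)×2580 = 814.22
(1−α) = 814.22/1216.5 = 0.6693;  α = 0.3307.

0.331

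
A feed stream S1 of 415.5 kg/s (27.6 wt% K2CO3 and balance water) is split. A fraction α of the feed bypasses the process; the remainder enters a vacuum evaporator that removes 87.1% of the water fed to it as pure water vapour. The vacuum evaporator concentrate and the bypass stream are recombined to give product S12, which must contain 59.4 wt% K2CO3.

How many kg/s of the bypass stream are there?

All 415.5×0.276 = 114.68 kg/s of K2CO3 reaches S12, so S12 = 114.68/0.594 = 193.06 kg/s and vapour = 222.44 kg/s.
The evaporator receives (1−α)·415.5 of feed at 0.724 water and removes 0.871 of that water:
0.871×0.724×(1−α)×415.5 = 222.44
(1−α) = 222.44/262.02 = 0.8490;  α = 0.1510.
Bypass flow = 0.1510×415.5 = 62.76 kg/s.

62.76 kg/s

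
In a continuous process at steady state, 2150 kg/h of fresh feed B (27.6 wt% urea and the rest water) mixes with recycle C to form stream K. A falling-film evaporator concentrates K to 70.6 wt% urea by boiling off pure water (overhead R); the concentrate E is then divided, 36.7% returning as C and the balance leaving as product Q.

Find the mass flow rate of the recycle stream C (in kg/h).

Overall urea balance (none leaves overhead): urea in fresh feed = urea in product, i.e. 2150×0.276 = (1−0.367)·E·0.706.
E = 593.4/(0.706×0.633) = 1327.8 kg/h.
Recycle C = 0.367×1327.8 = 487.31 kg/h.

487.3 kg/h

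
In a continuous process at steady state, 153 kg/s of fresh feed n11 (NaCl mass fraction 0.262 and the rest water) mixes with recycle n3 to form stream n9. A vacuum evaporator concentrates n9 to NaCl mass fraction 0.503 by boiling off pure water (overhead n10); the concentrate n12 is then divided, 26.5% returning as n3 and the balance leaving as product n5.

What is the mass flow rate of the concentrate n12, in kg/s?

108.4 kg/s

Overall NaCl balance (none leaves overhead): NaCl in fresh feed = NaCl in product, i.e. 153×0.262 = (1−0.265)·n12·0.503.
n12 = 40.086/(0.503×0.735) = 108.43 kg/s.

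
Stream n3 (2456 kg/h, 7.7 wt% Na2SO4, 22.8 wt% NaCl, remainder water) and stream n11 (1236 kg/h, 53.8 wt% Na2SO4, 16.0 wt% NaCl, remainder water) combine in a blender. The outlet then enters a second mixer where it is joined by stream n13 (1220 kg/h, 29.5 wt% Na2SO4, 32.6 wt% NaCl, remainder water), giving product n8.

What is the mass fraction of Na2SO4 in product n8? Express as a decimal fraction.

0.2471

Overall, product flow = 4912 kg/h.
Na2SO4 in = 2456×0.077 + 1236×0.538 + 1220×0.295 = 1214 kg/h.
Na2SO4 fraction in n8 = 0.2471.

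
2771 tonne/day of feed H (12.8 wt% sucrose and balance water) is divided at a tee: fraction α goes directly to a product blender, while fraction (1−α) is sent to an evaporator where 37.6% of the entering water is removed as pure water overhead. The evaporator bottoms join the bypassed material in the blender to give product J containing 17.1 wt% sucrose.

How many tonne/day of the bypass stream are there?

All 2771×0.128 = 354.69 tonne/day of sucrose reaches J, so J = 354.69/0.171 = 2074.2 tonne/day and vapour = 696.8 tonne/day.
The evaporator receives (1−α)·2771 of feed at 0.872 water and removes 0.376 of that water:
0.376×0.872×(1−α)×2771 = 696.8
(1−α) = 696.8/908.53 = 0.7670;  α = 0.2330.
Bypass flow = 0.2330×2771 = 645.78 tonne/day.

645.8 tonne/day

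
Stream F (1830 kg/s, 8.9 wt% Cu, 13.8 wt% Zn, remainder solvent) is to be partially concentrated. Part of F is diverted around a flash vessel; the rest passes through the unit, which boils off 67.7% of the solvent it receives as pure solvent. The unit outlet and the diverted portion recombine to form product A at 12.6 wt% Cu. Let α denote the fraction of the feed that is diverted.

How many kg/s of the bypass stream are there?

All 1830×0.089 = 162.87 kg/s of Cu reaches A, so A = 162.87/0.126 = 1292.6 kg/s and vapour = 537.38 kg/s.
The evaporator receives (1−α)·1830 of feed at 0.773 solvent and removes 0.677 of that solvent:
0.677×0.773×(1−α)×1830 = 537.38
(1−α) = 537.38/957.68 = 0.5611;  α = 0.4389.
Bypass flow = 0.4389×1830 = 803.13 kg/s.

803.1 kg/s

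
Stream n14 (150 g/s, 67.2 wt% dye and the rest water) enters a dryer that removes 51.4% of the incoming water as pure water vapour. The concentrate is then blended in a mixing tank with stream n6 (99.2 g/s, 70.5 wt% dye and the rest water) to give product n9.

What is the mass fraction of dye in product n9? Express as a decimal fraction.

0.7625

Vapour removed = 0.514×0.328×150 = 25.289 g/s; concentrate = 124.71 g/s.
dye reaching the mixer = 100.8 (from concentrate) + 99.2×0.705 = 170.74 g/s.
Product flow = 124.71 + 99.2 = 223.91 g/s; dye fraction = 0.7625.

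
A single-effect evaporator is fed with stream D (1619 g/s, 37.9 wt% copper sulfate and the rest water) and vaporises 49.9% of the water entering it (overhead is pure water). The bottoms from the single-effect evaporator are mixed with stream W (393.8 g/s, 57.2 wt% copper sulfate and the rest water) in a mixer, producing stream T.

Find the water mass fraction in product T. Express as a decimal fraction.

0.445

Vapour removed = 0.499×0.621×1619 = 501.69 g/s; concentrate = 1117.3 g/s.
water reaching the mixer = 503.7 (from concentrate) + 393.8×0.428 = 672.25 g/s.
Product flow = 1117.3 + 393.8 = 1511.1 g/s; water fraction = 0.445.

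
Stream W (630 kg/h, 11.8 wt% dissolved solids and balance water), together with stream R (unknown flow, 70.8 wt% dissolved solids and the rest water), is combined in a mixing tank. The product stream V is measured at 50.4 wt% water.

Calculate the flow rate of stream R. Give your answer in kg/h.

1123 kg/h

Let R be the unknown flow. Total out = 630 + R.
water balance: 555.66 + 0.292·R = 0.504·(630 + R)
(0.292 − 0.504)·R = 0.504×630 − 555.66 = -238.14
R = -238.14 / -0.212 = 1123.3 kg/h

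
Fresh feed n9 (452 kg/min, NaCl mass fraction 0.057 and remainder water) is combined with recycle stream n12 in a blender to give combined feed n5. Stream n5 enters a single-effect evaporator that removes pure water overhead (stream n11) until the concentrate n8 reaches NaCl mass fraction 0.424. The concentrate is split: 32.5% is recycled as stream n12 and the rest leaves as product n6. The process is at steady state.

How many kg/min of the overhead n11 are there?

391.2 kg/min

Overall NaCl balance (none leaves overhead): NaCl in fresh feed = NaCl in product, i.e. 452×0.057 = (1−0.325)·n8·0.424.
n8 = 25.764/(0.424×0.675) = 90.021 kg/min.
Recycle n12 = 0.325×90.021 = 29.257 kg/min.
Combined feed n5 = 452 + 29.257 = 481.26 kg/min.
Overhead n11 = n5 − n8 = 481.26 − 90.021 = 391.24 kg/min.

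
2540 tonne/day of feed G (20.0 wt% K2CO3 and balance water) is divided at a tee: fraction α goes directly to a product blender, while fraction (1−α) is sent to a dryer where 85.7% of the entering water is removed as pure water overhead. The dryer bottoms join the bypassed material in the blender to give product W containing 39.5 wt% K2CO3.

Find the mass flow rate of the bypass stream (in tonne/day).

All 2540×0.200 = 508 tonne/day of K2CO3 reaches W, so W = 508/0.395 = 1286.1 tonne/day and vapour = 1253.9 tonne/day.
The evaporator receives (1−α)·2540 of feed at 0.800 water and removes 0.857 of that water:
0.857×0.800×(1−α)×2540 = 1253.9
(1−α) = 1253.9/1741.4 = 0.7201;  α = 0.2799.
Bypass flow = 0.2799×2540 = 711.06 tonne/day.

711.1 tonne/day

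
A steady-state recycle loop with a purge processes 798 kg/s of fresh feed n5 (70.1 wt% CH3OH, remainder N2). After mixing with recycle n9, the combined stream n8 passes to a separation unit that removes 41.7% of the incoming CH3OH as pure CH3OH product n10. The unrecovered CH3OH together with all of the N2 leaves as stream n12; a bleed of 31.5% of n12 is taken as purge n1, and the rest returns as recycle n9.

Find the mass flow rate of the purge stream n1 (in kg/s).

N2 enters only via n5 and leaves only via the purge: 798×0.299 = 0.315×(N2 in n12), and the separation unit passes all N2, so N2 in n8 = N2 in n12 = 757.47 kg/s.
CH3OH in n8: m_A = 798×0.701 + (1−0.315)·(1−0.417)·m_A, so m_A = 559.4/0.6006 = 931.33 kg/s.
n12 = (1−0.417)×931.33 + 757.47 = 1300.4 kg/s.
Purge n1 = 0.315×1300.4 = 409.64 kg/s.

409.6 kg/s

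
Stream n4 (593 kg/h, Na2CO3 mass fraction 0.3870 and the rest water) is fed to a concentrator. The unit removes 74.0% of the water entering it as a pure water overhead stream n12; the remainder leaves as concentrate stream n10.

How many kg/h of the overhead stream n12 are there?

269 kg/h

water entering = 593×0.613 = 363.51 kg/h; overhead removed = 0.740×363.51 = 269 kg/h.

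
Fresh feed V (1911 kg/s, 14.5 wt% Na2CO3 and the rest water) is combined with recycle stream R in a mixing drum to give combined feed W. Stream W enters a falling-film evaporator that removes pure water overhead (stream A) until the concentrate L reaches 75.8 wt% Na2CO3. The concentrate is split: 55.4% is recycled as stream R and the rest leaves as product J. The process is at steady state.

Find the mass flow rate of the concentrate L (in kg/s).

819.6 kg/s

Overall Na2CO3 balance (none leaves overhead): Na2CO3 in fresh feed = Na2CO3 in product, i.e. 1911×0.145 = (1−0.554)·L·0.758.
L = 277.09/(0.758×0.446) = 819.64 kg/s.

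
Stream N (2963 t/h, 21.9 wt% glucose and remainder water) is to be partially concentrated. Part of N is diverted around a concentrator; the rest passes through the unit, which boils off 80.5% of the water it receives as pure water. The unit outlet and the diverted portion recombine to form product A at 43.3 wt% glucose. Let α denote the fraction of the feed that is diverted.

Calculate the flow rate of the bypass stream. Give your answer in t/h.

633.8 t/h

All 2963×0.219 = 648.9 t/h of glucose reaches A, so A = 648.9/0.433 = 1498.6 t/h and vapour = 1464.4 t/h.
The evaporator receives (1−α)·2963 of feed at 0.781 water and removes 0.805 of that water:
0.805×0.781×(1−α)×2963 = 1464.4
(1−α) = 1464.4/1862.9 = 0.7861;  α = 0.2139.
Bypass flow = 0.2139×2963 = 633.78 t/h.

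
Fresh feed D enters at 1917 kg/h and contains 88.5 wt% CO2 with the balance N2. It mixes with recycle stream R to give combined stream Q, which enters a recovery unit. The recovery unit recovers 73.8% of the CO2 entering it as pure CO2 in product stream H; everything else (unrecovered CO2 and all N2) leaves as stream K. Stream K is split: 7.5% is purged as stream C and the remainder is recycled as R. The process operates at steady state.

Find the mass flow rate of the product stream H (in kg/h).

CO2 in Q: m_A = 1917×0.885 + (1−0.075)·(1−0.738)·m_A, so m_A = 1696.5/0.7576 = 2239.2 kg/h.
Product H = 0.738×2239.2 = 1652.5 kg/h.

1653 kg/h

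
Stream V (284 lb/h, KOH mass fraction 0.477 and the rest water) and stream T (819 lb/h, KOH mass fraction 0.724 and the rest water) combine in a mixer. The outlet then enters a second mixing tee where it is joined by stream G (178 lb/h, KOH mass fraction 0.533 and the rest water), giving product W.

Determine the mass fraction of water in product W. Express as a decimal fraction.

0.357

Overall, product flow = 1281 lb/h.
water in = 284×0.523 + 819×0.276 + 178×0.467 = 457.7 lb/h.
water fraction in W = 0.357.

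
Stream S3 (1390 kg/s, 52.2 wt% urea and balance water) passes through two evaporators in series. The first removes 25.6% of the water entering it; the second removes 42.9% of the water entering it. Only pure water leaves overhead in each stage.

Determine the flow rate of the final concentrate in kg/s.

1008 kg/s

water in feed = 1390×0.478 = 664.42 kg/s.
After stage 1: water left = (1−0.256)×664.42 = 494.33; stream total = 1219.9 kg/s.
After stage 2: water left = (1−0.429)×494.33 = 282.26; final concentrate = 1007.8 kg/s.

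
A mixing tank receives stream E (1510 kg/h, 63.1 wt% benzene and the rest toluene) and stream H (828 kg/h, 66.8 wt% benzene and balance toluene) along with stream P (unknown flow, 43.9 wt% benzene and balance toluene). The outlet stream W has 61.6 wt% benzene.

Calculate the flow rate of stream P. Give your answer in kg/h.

Let P be the unknown flow. Total out = 2338 + P.
benzene balance: 1505.9 + 0.439·P = 0.616·(2338 + P)
(0.439 − 0.616)·P = 0.616×2338 − 1505.9 = -65.706
P = -65.706 / -0.177 = 371.22 kg/h

371.2 kg/h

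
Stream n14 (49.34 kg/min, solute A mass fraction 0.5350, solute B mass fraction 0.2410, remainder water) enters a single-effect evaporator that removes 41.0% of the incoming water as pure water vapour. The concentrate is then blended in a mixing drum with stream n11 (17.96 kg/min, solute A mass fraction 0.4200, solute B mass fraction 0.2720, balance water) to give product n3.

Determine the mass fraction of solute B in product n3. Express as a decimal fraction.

0.2673

Vapour removed = 0.410×0.224×49.34 = 4.5314 kg/min; concentrate = 44.809 kg/min.
solute B reaching the mixer = 11.891 (from concentrate) + 17.96×0.272 = 16.776 kg/min.
Product flow = 44.809 + 17.96 = 62.769 kg/min; solute B fraction = 0.2673.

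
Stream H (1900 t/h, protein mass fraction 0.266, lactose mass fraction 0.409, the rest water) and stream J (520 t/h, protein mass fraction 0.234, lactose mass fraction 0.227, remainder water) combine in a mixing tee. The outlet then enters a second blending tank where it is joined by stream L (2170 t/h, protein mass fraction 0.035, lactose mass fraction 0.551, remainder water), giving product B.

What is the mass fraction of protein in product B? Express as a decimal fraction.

0.153

Overall, product flow = 4590 t/h.
protein in = 1900×0.266 + 520×0.234 + 2170×0.035 = 703.03 t/h.
protein fraction in B = 0.153.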